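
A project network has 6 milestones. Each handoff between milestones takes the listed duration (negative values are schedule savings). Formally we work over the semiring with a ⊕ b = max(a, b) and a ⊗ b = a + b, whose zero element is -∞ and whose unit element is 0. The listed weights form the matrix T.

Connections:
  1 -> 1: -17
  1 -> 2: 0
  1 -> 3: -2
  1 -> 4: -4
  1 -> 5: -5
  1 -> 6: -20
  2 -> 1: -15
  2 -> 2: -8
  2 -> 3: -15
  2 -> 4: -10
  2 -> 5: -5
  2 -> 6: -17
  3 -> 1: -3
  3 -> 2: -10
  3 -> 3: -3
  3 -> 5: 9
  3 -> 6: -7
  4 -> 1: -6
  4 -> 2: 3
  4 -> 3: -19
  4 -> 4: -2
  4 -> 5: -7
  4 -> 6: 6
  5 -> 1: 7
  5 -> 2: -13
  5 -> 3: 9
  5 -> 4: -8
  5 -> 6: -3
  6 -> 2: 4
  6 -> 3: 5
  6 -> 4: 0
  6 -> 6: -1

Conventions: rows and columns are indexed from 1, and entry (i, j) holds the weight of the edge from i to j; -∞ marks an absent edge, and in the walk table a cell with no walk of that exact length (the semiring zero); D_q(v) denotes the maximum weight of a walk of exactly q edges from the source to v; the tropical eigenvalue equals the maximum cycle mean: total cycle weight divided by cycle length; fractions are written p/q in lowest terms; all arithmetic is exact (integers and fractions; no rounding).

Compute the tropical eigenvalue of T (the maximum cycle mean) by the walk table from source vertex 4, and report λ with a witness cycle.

q=0: [-∞, -∞, -∞, 0, -∞, -∞]
q=1: [-6, 3, -19, -2, -7, 6]
q=2: [0, 10, 11, 6, -2, 5]
q=3: [8, 9, 10, 5, 20, 12]
q=4: [27, 16, 29, 12, 19, 17]
q=5: [26, 27, 28, 23, 38, 22]
q=6: [45, 26, 47, 30, 37, 35]
Optimal cycle mean attained by: cycle 3->5->3, total 9 + 9, length 2.
Answer: λ = 9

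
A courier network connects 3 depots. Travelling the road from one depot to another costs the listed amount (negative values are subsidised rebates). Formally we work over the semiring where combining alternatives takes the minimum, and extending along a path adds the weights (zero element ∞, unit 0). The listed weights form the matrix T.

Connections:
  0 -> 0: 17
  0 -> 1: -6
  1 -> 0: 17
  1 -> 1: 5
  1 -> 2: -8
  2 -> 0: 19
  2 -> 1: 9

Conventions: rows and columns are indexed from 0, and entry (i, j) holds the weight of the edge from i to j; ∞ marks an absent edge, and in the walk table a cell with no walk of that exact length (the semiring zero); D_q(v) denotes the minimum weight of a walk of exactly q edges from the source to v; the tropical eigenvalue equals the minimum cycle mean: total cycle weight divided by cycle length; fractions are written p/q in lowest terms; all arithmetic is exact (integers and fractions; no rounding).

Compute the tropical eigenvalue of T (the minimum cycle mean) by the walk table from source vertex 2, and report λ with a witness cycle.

q=0: [∞, ∞, 0]
q=1: [19, 9, ∞]
q=2: [26, 13, 1]
q=3: [20, 10, 5]
Optimal cycle mean attained by: cycle 1->2->1, total (-8) + 9, length 2.
Answer: λ = 1/2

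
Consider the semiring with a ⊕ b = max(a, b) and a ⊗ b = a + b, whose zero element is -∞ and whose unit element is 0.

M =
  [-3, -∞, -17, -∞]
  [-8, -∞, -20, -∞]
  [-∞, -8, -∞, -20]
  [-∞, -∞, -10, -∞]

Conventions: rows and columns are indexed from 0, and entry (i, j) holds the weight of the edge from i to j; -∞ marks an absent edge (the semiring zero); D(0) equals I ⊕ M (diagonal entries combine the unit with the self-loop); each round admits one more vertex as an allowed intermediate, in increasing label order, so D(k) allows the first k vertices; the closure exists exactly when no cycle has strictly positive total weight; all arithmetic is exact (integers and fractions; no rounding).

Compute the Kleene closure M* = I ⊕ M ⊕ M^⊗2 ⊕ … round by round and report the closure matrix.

D(0):
  [0, -∞, -17, -∞]
  [-8, 0, -20, -∞]
  [-∞, -8, 0, -20]
  [-∞, -∞, -10, 0]
D(1):
  [0, -∞, -17, -∞]
  [-8, 0, -20, -∞]
  [-∞, -8, 0, -20]
  [-∞, -∞, -10, 0]
D(2):
  [0, -∞, -17, -∞]
  [-8, 0, -20, -∞]
  [-16, -8, 0, -20]
  [-∞, -∞, -10, 0]
D(3):
  [0, -25, -17, -37]
  [-8, 0, -20, -40]
  [-16, -8, 0, -20]
  [-26, -18, -10, 0]
D(4):
  [0, -25, -17, -37]
  [-8, 0, -20, -40]
  [-16, -8, 0, -20]
  [-26, -18, -10, 0]
Answer: M* = [[0, -25, -17, -37], [-8, 0, -20, -40], [-16, -8, 0, -20], [-26, -18, -10, 0]]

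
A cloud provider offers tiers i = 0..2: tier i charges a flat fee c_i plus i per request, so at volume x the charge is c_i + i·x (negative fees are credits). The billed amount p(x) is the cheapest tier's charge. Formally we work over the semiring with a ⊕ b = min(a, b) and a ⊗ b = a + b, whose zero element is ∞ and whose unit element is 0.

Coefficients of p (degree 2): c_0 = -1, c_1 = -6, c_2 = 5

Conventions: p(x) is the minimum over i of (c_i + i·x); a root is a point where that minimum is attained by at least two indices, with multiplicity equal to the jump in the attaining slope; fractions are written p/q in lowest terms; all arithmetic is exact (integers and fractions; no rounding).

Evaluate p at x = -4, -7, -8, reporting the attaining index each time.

p(-4) = min(-1+0·(-4)=-1, -6+1·(-4)=-10, 5+2·(-4)=-3) = -10 (attained by i=1)
p(-7) = min(-1+0·(-7)=-1, -6+1·(-7)=-13, 5+2·(-7)=-9) = -13 (attained by i=1)
p(-8) = min(-1+0·(-8)=-1, -6+1·(-8)=-14, 5+2·(-8)=-11) = -14 (attained by i=1)
Answer: p(-4) = -10; p(-7) = -13; p(-8) = -14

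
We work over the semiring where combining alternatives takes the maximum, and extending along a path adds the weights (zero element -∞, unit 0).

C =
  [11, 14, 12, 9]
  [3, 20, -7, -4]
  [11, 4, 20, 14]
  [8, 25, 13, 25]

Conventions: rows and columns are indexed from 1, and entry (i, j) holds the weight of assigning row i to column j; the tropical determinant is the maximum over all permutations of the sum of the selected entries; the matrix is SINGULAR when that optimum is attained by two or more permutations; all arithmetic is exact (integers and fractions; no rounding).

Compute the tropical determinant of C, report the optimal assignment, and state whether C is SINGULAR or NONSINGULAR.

σ = (1, 2, 3, 4): 11 + 20 + 20 + 25 = 76
σ = (1, 2, 4, 3): 11 + 20 + 14 + 13 = 58
σ = (1, 3, 2, 4): 11 + (-7) + 4 + 25 = 33
σ = (1, 3, 4, 2): 11 + (-7) + 14 + 25 = 43
σ = (1, 4, 2, 3): 11 + (-4) + 4 + 13 = 24
σ = (1, 4, 3, 2): 11 + (-4) + 20 + 25 = 52
σ = (2, 1, 3, 4): 14 + 3 + 20 + 25 = 62
σ = (2, 1, 4, 3): 14 + 3 + 14 + 13 = 44
σ = (2, 3, 1, 4): 14 + (-7) + 11 + 25 = 43
σ = (2, 3, 4, 1): 14 + (-7) + 14 + 8 = 29
σ = (2, 4, 1, 3): 14 + (-4) + 11 + 13 = 34
σ = (2, 4, 3, 1): 14 + (-4) + 20 + 8 = 38
σ = (3, 1, 2, 4): 12 + 3 + 4 + 25 = 44
σ = (3, 1, 4, 2): 12 + 3 + 14 + 25 = 54
σ = (3, 2, 1, 4): 12 + 20 + 11 + 25 = 68
σ = (3, 2, 4, 1): 12 + 20 + 14 + 8 = 54
σ = (3, 4, 1, 2): 12 + (-4) + 11 + 25 = 44
σ = (3, 4, 2, 1): 12 + (-4) + 4 + 8 = 20
σ = (4, 1, 2, 3): 9 + 3 + 4 + 13 = 29
σ = (4, 1, 3, 2): 9 + 3 + 20 + 25 = 57
σ = (4, 2, 1, 3): 9 + 20 + 11 + 13 = 53
σ = (4, 2, 3, 1): 9 + 20 + 20 + 8 = 57
σ = (4, 3, 1, 2): 9 + (-7) + 11 + 25 = 38
σ = (4, 3, 2, 1): 9 + (-7) + 4 + 8 = 14
Optimal value attained by: σ = (1, 2, 3, 4).
Answer: det⊕(C) = 76; verdict: NONSINGULAR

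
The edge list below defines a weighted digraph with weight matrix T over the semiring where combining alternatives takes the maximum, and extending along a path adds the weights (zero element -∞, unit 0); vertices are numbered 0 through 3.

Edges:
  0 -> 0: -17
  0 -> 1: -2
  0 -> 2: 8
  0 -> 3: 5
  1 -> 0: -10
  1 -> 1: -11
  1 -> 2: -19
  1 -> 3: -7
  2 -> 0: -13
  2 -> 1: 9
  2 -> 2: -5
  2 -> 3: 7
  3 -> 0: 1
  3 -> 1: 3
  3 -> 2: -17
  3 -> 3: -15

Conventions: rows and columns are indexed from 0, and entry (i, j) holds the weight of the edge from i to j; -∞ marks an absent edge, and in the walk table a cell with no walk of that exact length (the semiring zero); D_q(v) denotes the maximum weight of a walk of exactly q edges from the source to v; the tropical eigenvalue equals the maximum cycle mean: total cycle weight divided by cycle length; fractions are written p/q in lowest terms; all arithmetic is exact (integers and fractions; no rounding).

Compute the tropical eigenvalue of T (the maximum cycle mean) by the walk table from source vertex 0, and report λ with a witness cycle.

q=0: [0, -∞, -∞, -∞]
q=1: [-17, -2, 8, 5]
q=2: [6, 17, 3, 15]
q=3: [16, 18, 14, 11]
q=4: [12, 23, 24, 21]
Optimal cycle mean attained by: cycle 0->2->3->0, total 8 + 7 + 1, length 3.
Answer: λ = 16/3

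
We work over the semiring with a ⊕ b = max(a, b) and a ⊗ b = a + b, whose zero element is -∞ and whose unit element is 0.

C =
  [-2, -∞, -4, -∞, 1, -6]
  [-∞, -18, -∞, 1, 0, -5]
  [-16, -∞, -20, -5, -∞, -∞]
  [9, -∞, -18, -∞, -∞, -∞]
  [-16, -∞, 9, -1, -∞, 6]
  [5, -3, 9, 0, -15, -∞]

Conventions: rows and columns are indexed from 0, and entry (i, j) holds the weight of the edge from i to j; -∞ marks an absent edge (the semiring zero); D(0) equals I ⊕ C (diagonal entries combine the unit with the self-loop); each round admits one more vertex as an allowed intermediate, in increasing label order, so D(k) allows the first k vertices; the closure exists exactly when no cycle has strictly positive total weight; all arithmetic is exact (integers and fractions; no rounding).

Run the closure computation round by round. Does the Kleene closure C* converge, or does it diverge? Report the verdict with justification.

D(0):
  [0, -∞, -4, -∞, 1, -6]
  [-∞, 0, -∞, 1, 0, -5]
  [-16, -∞, 0, -5, -∞, -∞]
  [9, -∞, -18, 0, -∞, -∞]
  [-16, -∞, 9, -1, 0, 6]
  [5, -3, 9, 0, -15, 0]
D(1):
  [0, -∞, -4, -∞, 1, -6]
  [-∞, 0, -∞, 1, 0, -5]
  [-16, -∞, 0, -5, -15, -22]
  [9, -∞, 5, 0, 10, 3]
  [-16, -∞, 9, -1, 0, 6]
  [5, -3, 9, 0, 6, 0]
D(2):
  [0, -∞, -4, -∞, 1, -6]
  [-∞, 0, -∞, 1, 0, -5]
  [-16, -∞, 0, -5, -15, -22]
  [9, -∞, 5, 0, 10, 3]
  [-16, -∞, 9, -1, 0, 6]
  [5, -3, 9, 0, 6, 0]
D(3):
  [0, -∞, -4, -9, 1, -6]
  [-∞, 0, -∞, 1, 0, -5]
  [-16, -∞, 0, -5, -15, -22]
  [9, -∞, 5, 0, 10, 3]
  [-7, -∞, 9, 4, 0, 6]
  [5, -3, 9, 4, 6, 0]
Detection: at round 4, diagonal entry (4, 4) turns strictly positive.
Key observation: the cycle 4->2->3->0->4 has total weight 9 + (-5) + 9 + 1, which is strictly positive.
Answer: DIVERGES — positive cycle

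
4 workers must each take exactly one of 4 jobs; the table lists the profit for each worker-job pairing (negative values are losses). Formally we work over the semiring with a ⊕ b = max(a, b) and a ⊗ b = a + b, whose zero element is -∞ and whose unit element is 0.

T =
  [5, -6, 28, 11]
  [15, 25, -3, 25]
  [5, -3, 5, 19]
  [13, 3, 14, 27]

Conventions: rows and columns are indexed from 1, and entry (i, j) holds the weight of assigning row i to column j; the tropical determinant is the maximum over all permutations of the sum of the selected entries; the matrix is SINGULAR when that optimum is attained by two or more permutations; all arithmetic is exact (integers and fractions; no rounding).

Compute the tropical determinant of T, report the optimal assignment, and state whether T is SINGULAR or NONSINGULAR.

σ = (1, 2, 3, 4): 5 + 25 + 5 + 27 = 62
σ = (1, 2, 4, 3): 5 + 25 + 19 + 14 = 63
σ = (1, 3, 2, 4): 5 + (-3) + (-3) + 27 = 26
σ = (1, 3, 4, 2): 5 + (-3) + 19 + 3 = 24
σ = (1, 4, 2, 3): 5 + 25 + (-3) + 14 = 41
σ = (1, 4, 3, 2): 5 + 25 + 5 + 3 = 38
σ = (2, 1, 3, 4): (-6) + 15 + 5 + 27 = 41
σ = (2, 1, 4, 3): (-6) + 15 + 19 + 14 = 42
σ = (2, 3, 1, 4): (-6) + (-3) + 5 + 27 = 23
σ = (2, 3, 4, 1): (-6) + (-3) + 19 + 13 = 23
σ = (2, 4, 1, 3): (-6) + 25 + 5 + 14 = 38
σ = (2, 4, 3, 1): (-6) + 25 + 5 + 13 = 37
σ = (3, 1, 2, 4): 28 + 15 + (-3) + 27 = 67
σ = (3, 1, 4, 2): 28 + 15 + 19 + 3 = 65
σ = (3, 2, 1, 4): 28 + 25 + 5 + 27 = 85
σ = (3, 2, 4, 1): 28 + 25 + 19 + 13 = 85
σ = (3, 4, 1, 2): 28 + 25 + 5 + 3 = 61
σ = (3, 4, 2, 1): 28 + 25 + (-3) + 13 = 63
σ = (4, 1, 2, 3): 11 + 15 + (-3) + 14 = 37
σ = (4, 1, 3, 2): 11 + 15 + 5 + 3 = 34
σ = (4, 2, 1, 3): 11 + 25 + 5 + 14 = 55
σ = (4, 2, 3, 1): 11 + 25 + 5 + 13 = 54
σ = (4, 3, 1, 2): 11 + (-3) + 5 + 3 = 16
σ = (4, 3, 2, 1): 11 + (-3) + (-3) + 13 = 18
Optimal value attained by: σ = (3, 2, 1, 4).
Answer: det⊕(T) = 85; verdict: SINGULAR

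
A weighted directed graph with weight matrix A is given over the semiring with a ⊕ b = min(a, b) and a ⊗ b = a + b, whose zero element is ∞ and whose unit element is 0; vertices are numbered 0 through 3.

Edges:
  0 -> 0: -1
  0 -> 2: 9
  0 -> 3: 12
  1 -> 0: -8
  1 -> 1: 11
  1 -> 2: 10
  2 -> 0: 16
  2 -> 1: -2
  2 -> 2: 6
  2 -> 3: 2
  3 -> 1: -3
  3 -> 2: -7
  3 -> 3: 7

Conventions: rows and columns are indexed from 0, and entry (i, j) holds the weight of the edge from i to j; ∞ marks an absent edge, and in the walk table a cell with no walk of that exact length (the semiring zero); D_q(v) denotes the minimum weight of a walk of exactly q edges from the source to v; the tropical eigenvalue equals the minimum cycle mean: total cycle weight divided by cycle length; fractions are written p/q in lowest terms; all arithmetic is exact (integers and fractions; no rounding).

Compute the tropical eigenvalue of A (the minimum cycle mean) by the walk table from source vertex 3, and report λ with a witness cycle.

q=0: [∞, ∞, ∞, 0]
q=1: [∞, -3, -7, 7]
q=2: [-11, -9, -1, -5]
q=3: [-17, -8, -12, 1]
q=4: [-18, -14, -8, -10]
Optimal cycle mean attained by: cycle 2->3->2, total 2 + (-7), length 2.
Answer: λ = -5/2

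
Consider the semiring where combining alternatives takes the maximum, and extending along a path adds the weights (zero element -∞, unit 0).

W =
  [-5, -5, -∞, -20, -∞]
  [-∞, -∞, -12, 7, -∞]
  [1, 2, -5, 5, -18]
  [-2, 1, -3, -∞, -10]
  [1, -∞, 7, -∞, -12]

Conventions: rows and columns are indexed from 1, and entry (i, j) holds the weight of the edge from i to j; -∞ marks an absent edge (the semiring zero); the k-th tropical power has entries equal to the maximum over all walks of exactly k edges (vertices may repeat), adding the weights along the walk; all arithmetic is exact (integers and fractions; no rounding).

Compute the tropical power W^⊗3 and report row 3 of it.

W^⊗2:
  [-10, -10, -17, 2, -30]
  [5, 8, 4, -7, -3]
  [3, 6, 2, 9, -5]
  [-2, -1, -3, 8, -21]
  [8, 9, 2, 12, -11]
W^⊗3:
  [0, 3, -1, -3, -8]
  [5, 6, 4, 15, -14]
  [7, 10, 6, 13, -1]
  [6, 9, 5, 6, -2]
  [10, 13, 9, 16, 2]
Answer: row 3 of W^⊗3 = [7, 10, 6, 13, -1]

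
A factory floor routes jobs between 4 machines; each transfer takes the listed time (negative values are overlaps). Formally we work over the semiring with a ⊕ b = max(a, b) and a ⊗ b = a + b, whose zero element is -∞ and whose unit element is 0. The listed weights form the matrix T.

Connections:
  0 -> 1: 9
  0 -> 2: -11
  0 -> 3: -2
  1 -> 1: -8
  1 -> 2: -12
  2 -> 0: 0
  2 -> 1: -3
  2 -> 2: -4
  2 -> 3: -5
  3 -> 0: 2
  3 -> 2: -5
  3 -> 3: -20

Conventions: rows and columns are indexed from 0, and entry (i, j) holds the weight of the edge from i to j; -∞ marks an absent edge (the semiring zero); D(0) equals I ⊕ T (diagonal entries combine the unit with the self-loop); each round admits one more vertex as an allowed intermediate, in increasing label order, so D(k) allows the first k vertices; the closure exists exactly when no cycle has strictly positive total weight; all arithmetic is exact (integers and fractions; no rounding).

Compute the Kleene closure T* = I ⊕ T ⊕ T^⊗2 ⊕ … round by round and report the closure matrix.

D(0):
  [0, 9, -11, -2]
  [-∞, 0, -12, -∞]
  [0, -3, 0, -5]
  [2, -∞, -5, 0]
D(1):
  [0, 9, -11, -2]
  [-∞, 0, -12, -∞]
  [0, 9, 0, -2]
  [2, 11, -5, 0]
D(2):
  [0, 9, -3, -2]
  [-∞, 0, -12, -∞]
  [0, 9, 0, -2]
  [2, 11, -1, 0]
D(3):
  [0, 9, -3, -2]
  [-12, 0, -12, -14]
  [0, 9, 0, -2]
  [2, 11, -1, 0]
D(4):
  [0, 9, -3, -2]
  [-12, 0, -12, -14]
  [0, 9, 0, -2]
  [2, 11, -1, 0]
Answer: T* = [[0, 9, -3, -2], [-12, 0, -12, -14], [0, 9, 0, -2], [2, 11, -1, 0]]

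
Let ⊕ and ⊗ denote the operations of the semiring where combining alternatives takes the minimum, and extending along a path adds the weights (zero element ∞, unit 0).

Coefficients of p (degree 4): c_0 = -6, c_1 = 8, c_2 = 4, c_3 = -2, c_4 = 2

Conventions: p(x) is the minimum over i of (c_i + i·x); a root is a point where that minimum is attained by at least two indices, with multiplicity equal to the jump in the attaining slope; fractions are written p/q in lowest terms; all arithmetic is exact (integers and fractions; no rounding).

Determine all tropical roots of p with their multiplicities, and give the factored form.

hull edge (i=0, c=-6) to (i=3, c=-2): slope 4/3, span 3
hull edge (i=3, c=-2) to (i=4, c=2): slope 4, span 1
Factored form: p(x) = 2 ⊗ (x ⊕ (-4)) ⊗ (x ⊕ (-4/3)) ⊗ (x ⊕ (-4/3)) ⊗ (x ⊕ (-4/3))
Answer: roots = -4 (mult 1), -4/3 (mult 3)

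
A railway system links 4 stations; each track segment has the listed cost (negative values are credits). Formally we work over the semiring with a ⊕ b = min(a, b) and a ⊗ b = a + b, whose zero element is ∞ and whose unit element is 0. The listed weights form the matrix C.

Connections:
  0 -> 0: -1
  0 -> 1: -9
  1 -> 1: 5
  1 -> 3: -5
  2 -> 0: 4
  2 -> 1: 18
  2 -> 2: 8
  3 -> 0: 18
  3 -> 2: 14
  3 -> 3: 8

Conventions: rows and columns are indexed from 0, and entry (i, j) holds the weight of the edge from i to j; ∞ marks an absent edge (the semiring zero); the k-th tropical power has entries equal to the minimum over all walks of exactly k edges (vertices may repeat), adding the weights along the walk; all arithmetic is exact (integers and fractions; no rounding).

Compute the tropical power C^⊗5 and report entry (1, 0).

C^⊗2:
  [-2, -10, ∞, -14]
  [13, 10, 9, 0]
  [3, -5, 16, 13]
  [17, 9, 22, 16]
C^⊗3:
  [-3, -11, 0, -15]
  [12, 4, 14, 5]
  [2, -6, 24, -10]
  [16, 8, 30, 4]
C^⊗4:
  [-4, -12, -1, -16]
  [11, 3, 19, -1]
  [1, -7, 4, -11]
  [15, 7, 18, 3]
C^⊗5:
  [-5, -13, -2, -17]
  [10, 2, 13, -2]
  [0, -8, 3, -12]
  [14, 6, 17, 2]
Key observation: the optimum is the walk 1->3->0->0->0->0, with weight (-5) + 18 + (-1) + (-1) + (-1) = 10.
Optimal value attained by: walk 1->3->0->0->0->0.
Answer: (C^⊗5)[1][0] = 10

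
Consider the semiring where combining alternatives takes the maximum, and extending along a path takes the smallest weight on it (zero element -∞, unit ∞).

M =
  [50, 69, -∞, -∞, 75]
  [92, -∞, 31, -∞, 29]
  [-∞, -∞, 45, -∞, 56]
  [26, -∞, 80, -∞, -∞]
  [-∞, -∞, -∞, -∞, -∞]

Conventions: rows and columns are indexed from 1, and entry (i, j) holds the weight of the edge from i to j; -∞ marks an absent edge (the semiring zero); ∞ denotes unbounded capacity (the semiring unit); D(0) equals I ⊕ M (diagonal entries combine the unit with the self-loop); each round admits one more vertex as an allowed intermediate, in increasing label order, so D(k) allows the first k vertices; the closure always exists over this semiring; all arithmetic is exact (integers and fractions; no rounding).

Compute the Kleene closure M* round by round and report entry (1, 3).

D(0):
  [∞, 69, -∞, -∞, 75]
  [92, ∞, 31, -∞, 29]
  [-∞, -∞, ∞, -∞, 56]
  [26, -∞, 80, ∞, -∞]
  [-∞, -∞, -∞, -∞, ∞]
D(1):
  [∞, 69, -∞, -∞, 75]
  [92, ∞, 31, -∞, 75]
  [-∞, -∞, ∞, -∞, 56]
  [26, 26, 80, ∞, 26]
  [-∞, -∞, -∞, -∞, ∞]
D(2):
  [∞, 69, 31, -∞, 75]
  [92, ∞, 31, -∞, 75]
  [-∞, -∞, ∞, -∞, 56]
  [26, 26, 80, ∞, 26]
  [-∞, -∞, -∞, -∞, ∞]
D(3):
  [∞, 69, 31, -∞, 75]
  [92, ∞, 31, -∞, 75]
  [-∞, -∞, ∞, -∞, 56]
  [26, 26, 80, ∞, 56]
  [-∞, -∞, -∞, -∞, ∞]
D(4):
  [∞, 69, 31, -∞, 75]
  [92, ∞, 31, -∞, 75]
  [-∞, -∞, ∞, -∞, 56]
  [26, 26, 80, ∞, 56]
  [-∞, -∞, -∞, -∞, ∞]
D(5):
  [∞, 69, 31, -∞, 75]
  [92, ∞, 31, -∞, 75]
  [-∞, -∞, ∞, -∞, 56]
  [26, 26, 80, ∞, 56]
  [-∞, -∞, -∞, -∞, ∞]
Answer: M*[1][3] = 31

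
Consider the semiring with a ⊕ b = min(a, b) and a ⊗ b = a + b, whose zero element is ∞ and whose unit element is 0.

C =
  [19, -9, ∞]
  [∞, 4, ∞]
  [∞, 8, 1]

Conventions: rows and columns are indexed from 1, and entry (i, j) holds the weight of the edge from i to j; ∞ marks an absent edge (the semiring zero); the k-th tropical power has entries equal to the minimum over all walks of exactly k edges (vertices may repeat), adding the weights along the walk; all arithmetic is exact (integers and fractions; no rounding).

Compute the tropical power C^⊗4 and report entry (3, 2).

C^⊗2:
  [38, -5, ∞]
  [∞, 8, ∞]
  [∞, 9, 2]
C^⊗3:
  [57, -1, ∞]
  [∞, 12, ∞]
  [∞, 10, 3]
C^⊗4:
  [76, 3, ∞]
  [∞, 16, ∞]
  [∞, 11, 4]
Key observation: the optimum is the walk 3->3->3->3->2, with weight 1 + 1 + 1 + 8 = 11.
Optimal value attained by: walk 3->3->3->3->2.
Answer: (C^⊗4)[3][2] = 11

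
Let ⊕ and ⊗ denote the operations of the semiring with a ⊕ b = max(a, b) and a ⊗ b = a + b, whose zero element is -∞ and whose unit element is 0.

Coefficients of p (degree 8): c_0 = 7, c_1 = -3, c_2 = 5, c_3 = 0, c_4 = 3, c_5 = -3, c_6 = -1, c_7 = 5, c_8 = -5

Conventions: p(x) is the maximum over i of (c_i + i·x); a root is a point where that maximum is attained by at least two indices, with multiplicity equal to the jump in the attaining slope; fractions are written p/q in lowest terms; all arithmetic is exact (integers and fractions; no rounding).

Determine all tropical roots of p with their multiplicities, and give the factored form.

hull edge (i=0, c=7) to (i=7, c=5): slope -2/7, span 7
hull edge (i=7, c=5) to (i=8, c=-5): slope -10, span 1
Factored form: p(x) = -5 ⊗ (x ⊕ 2/7) ⊗ (x ⊕ 2/7) ⊗ (x ⊕ 2/7) ⊗ (x ⊕ 2/7) ⊗ (x ⊕ 2/7) ⊗ (x ⊕ 2/7) ⊗ (x ⊕ 2/7) ⊗ (x ⊕ 10)
Answer: roots = 2/7 (mult 7), 10 (mult 1)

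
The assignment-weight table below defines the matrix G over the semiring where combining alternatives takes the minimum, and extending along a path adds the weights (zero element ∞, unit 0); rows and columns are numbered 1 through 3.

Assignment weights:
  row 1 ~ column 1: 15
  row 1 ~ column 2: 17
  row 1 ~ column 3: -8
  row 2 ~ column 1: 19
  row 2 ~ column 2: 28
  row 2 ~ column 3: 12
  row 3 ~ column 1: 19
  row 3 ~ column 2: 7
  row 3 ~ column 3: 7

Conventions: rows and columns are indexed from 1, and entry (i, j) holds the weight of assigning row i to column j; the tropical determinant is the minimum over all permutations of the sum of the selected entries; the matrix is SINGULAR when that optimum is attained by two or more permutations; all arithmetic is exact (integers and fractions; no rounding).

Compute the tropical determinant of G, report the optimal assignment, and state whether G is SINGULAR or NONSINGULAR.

σ = (1, 2, 3): 15 + 28 + 7 = 50
σ = (1, 3, 2): 15 + 12 + 7 = 34
σ = (2, 1, 3): 17 + 19 + 7 = 43
σ = (2, 3, 1): 17 + 12 + 19 = 48
σ = (3, 1, 2): (-8) + 19 + 7 = 18
σ = (3, 2, 1): (-8) + 28 + 19 = 39
Optimal value attained by: σ = (3, 1, 2).
Answer: det⊕(G) = 18; verdict: NONSINGULAR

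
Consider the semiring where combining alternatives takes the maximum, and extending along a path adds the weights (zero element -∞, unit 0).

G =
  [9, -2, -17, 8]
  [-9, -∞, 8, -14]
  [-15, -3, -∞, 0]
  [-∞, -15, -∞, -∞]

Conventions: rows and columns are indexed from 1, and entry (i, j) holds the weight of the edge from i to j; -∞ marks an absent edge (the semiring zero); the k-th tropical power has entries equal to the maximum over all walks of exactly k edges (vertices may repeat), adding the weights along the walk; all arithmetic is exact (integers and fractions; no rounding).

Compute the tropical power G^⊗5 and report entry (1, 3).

G^⊗2:
  [18, 7, 6, 17]
  [0, 5, -26, 8]
  [-6, -15, 5, -7]
  [-24, -∞, -7, -29]
G^⊗3:
  [27, 16, 15, 26]
  [9, -2, 13, 8]
  [3, 2, -7, 5]
  [-15, -10, -41, -7]
G^⊗4:
  [36, 25, 24, 35]
  [18, 10, 6, 17]
  [12, 1, 10, 11]
  [-6, -17, -2, -7]
G^⊗5:
  [45, 34, 33, 44]
  [27, 16, 18, 26]
  [21, 10, 9, 20]
  [3, -5, -9, 2]
Key observation: the optimum is the walk 1->1->1->1->2->3, with weight 9 + 9 + 9 + (-2) + 8 = 33.
Optimal value attained by: walk 1->1->1->1->2->3.
Answer: (G^⊗5)[1][3] = 33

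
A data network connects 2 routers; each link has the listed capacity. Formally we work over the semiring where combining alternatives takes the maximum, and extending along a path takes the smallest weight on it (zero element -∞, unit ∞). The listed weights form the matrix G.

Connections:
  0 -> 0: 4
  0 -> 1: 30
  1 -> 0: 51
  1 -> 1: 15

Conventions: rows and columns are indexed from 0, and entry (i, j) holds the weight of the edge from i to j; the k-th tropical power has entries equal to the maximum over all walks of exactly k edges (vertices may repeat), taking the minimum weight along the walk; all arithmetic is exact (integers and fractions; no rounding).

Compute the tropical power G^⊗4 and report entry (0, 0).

G^⊗2:
  [30, 15]
  [15, 30]
G^⊗3:
  [15, 30]
  [30, 15]
G^⊗4:
  [30, 15]
  [15, 30]
Key observation: the optimum is the walk 0->1->0->1->0, with weight 30 min 51 min 30 min 51 = 30.
Optimal value attained by: walk 0->1->0->1->0.
Answer: (G^⊗4)[0][0] = 30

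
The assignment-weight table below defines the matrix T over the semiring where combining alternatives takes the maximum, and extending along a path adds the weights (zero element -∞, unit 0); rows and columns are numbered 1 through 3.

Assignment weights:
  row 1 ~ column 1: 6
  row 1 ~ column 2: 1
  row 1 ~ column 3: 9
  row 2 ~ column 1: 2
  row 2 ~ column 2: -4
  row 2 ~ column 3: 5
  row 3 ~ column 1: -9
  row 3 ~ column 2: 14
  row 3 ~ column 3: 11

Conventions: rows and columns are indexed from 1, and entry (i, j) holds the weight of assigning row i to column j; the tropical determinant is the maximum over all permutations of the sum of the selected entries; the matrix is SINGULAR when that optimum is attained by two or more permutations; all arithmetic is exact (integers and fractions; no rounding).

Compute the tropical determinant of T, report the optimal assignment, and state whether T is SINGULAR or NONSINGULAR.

σ = (1, 2, 3): 6 + (-4) + 11 = 13
σ = (1, 3, 2): 6 + 5 + 14 = 25
σ = (2, 1, 3): 1 + 2 + 11 = 14
σ = (2, 3, 1): 1 + 5 + (-9) = -3
σ = (3, 1, 2): 9 + 2 + 14 = 25
σ = (3, 2, 1): 9 + (-4) + (-9) = -4
Optimal value attained by: σ = (1, 3, 2).
Answer: det⊕(T) = 25; verdict: SINGULAR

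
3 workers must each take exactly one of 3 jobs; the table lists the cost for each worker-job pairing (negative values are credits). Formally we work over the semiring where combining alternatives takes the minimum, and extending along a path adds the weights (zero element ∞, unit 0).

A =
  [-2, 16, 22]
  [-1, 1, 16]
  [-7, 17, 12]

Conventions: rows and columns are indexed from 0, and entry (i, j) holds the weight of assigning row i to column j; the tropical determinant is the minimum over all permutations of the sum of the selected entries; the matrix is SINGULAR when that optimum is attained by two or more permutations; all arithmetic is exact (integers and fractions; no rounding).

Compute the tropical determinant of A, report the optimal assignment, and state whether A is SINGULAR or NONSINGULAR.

σ = (0, 1, 2): (-2) + 1 + 12 = 11
σ = (0, 2, 1): (-2) + 16 + 17 = 31
σ = (1, 0, 2): 16 + (-1) + 12 = 27
σ = (1, 2, 0): 16 + 16 + (-7) = 25
σ = (2, 0, 1): 22 + (-1) + 17 = 38
σ = (2, 1, 0): 22 + 1 + (-7) = 16
Optimal value attained by: σ = (0, 1, 2).
Answer: det⊕(A) = 11; verdict: NONSINGULAR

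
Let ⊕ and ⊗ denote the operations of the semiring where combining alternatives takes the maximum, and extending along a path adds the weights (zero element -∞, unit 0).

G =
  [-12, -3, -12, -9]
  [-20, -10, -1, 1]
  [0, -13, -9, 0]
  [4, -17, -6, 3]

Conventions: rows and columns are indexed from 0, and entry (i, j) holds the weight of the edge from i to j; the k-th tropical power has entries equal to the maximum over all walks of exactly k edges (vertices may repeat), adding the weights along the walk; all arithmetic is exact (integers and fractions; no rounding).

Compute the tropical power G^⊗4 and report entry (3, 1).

G^⊗2:
  [-5, -13, -4, -2]
  [5, -14, -5, 4]
  [4, -3, -6, 3]
  [7, 1, -3, 6]
G^⊗3:
  [2, -8, -8, 1]
  [8, 2, -2, 7]
  [7, 1, -3, 6]
  [10, 4, 0, 9]
G^⊗4:
  [5, -1, -5, 4]
  [11, 5, 1, 10]
  [10, 4, 0, 9]
  [13, 7, 3, 12]
Key observation: the optimum is the walk 3->3->3->0->1, with weight 3 + 3 + 4 + (-3) = 7.
Optimal value attained by: walk 3->3->3->0->1.
Answer: (G^⊗4)[3][1] = 7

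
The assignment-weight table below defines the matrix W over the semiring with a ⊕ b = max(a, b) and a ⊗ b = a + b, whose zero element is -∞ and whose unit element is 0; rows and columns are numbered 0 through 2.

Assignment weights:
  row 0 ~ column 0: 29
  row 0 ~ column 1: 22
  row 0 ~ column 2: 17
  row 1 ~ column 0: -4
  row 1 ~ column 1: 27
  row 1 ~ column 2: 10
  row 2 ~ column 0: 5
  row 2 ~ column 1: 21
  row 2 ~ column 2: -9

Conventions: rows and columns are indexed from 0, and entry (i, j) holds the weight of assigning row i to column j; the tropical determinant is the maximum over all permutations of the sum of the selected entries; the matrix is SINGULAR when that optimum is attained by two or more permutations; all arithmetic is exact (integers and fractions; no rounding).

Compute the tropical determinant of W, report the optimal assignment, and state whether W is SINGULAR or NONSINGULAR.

σ = (0, 1, 2): 29 + 27 + (-9) = 47
σ = (0, 2, 1): 29 + 10 + 21 = 60
σ = (1, 0, 2): 22 + (-4) + (-9) = 9
σ = (1, 2, 0): 22 + 10 + 5 = 37
σ = (2, 0, 1): 17 + (-4) + 21 = 34
σ = (2, 1, 0): 17 + 27 + 5 = 49
Optimal value attained by: σ = (0, 2, 1).
Answer: det⊕(W) = 60; verdict: NONSINGULAR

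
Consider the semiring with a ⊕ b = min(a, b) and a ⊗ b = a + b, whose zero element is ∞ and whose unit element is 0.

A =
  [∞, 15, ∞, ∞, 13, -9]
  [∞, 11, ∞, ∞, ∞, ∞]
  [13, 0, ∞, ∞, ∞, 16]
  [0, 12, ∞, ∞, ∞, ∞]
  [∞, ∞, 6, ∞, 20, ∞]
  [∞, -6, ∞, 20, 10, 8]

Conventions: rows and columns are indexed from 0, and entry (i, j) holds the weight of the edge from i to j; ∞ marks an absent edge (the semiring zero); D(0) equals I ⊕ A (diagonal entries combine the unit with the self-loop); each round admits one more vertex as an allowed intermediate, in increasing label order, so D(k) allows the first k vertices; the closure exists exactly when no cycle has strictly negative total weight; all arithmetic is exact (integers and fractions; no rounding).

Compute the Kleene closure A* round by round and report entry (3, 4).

D(0):
  [0, 15, ∞, ∞, 13, -9]
  [∞, 0, ∞, ∞, ∞, ∞]
  [13, 0, 0, ∞, ∞, 16]
  [0, 12, ∞, 0, ∞, ∞]
  [∞, ∞, 6, ∞, 0, ∞]
  [∞, -6, ∞, 20, 10, 0]
D(1):
  [0, 15, ∞, ∞, 13, -9]
  [∞, 0, ∞, ∞, ∞, ∞]
  [13, 0, 0, ∞, 26, 4]
  [0, 12, ∞, 0, 13, -9]
  [∞, ∞, 6, ∞, 0, ∞]
  [∞, -6, ∞, 20, 10, 0]
D(2):
  [0, 15, ∞, ∞, 13, -9]
  [∞, 0, ∞, ∞, ∞, ∞]
  [13, 0, 0, ∞, 26, 4]
  [0, 12, ∞, 0, 13, -9]
  [∞, ∞, 6, ∞, 0, ∞]
  [∞, -6, ∞, 20, 10, 0]
D(3):
  [0, 15, ∞, ∞, 13, -9]
  [∞, 0, ∞, ∞, ∞, ∞]
  [13, 0, 0, ∞, 26, 4]
  [0, 12, ∞, 0, 13, -9]
  [19, 6, 6, ∞, 0, 10]
  [∞, -6, ∞, 20, 10, 0]
D(4):
  [0, 15, ∞, ∞, 13, -9]
  [∞, 0, ∞, ∞, ∞, ∞]
  [13, 0, 0, ∞, 26, 4]
  [0, 12, ∞, 0, 13, -9]
  [19, 6, 6, ∞, 0, 10]
  [20, -6, ∞, 20, 10, 0]
D(5):
  [0, 15, 19, ∞, 13, -9]
  [∞, 0, ∞, ∞, ∞, ∞]
  [13, 0, 0, ∞, 26, 4]
  [0, 12, 19, 0, 13, -9]
  [19, 6, 6, ∞, 0, 10]
  [20, -6, 16, 20, 10, 0]
D(6):
  [0, -15, 7, 11, 1, -9]
  [∞, 0, ∞, ∞, ∞, ∞]
  [13, -2, 0, 24, 14, 4]
  [0, -15, 7, 0, 1, -9]
  [19, 4, 6, 30, 0, 10]
  [20, -6, 16, 20, 10, 0]
Answer: A*[3][4] = 1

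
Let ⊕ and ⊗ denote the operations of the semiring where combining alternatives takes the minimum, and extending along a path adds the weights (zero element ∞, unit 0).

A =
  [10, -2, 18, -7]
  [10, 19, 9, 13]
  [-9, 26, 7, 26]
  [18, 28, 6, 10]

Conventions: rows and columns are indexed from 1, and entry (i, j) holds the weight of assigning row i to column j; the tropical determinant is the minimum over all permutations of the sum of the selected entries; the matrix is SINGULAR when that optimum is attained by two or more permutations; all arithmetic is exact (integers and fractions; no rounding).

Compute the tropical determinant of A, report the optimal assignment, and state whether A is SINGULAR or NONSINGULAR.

σ = (1, 2, 3, 4): 10 + 19 + 7 + 10 = 46
σ = (1, 2, 4, 3): 10 + 19 + 26 + 6 = 61
σ = (1, 3, 2, 4): 10 + 9 + 26 + 10 = 55
σ = (1, 3, 4, 2): 10 + 9 + 26 + 28 = 73
σ = (1, 4, 2, 3): 10 + 13 + 26 + 6 = 55
σ = (1, 4, 3, 2): 10 + 13 + 7 + 28 = 58
σ = (2, 1, 3, 4): (-2) + 10 + 7 + 10 = 25
σ = (2, 1, 4, 3): (-2) + 10 + 26 + 6 = 40
σ = (2, 3, 1, 4): (-2) + 9 + (-9) + 10 = 8
σ = (2, 3, 4, 1): (-2) + 9 + 26 + 18 = 51
σ = (2, 4, 1, 3): (-2) + 13 + (-9) + 6 = 8
σ = (2, 4, 3, 1): (-2) + 13 + 7 + 18 = 36
σ = (3, 1, 2, 4): 18 + 10 + 26 + 10 = 64
σ = (3, 1, 4, 2): 18 + 10 + 26 + 28 = 82
σ = (3, 2, 1, 4): 18 + 19 + (-9) + 10 = 38
σ = (3, 2, 4, 1): 18 + 19 + 26 + 18 = 81
σ = (3, 4, 1, 2): 18 + 13 + (-9) + 28 = 50
σ = (3, 4, 2, 1): 18 + 13 + 26 + 18 = 75
σ = (4, 1, 2, 3): (-7) + 10 + 26 + 6 = 35
σ = (4, 1, 3, 2): (-7) + 10 + 7 + 28 = 38
σ = (4, 2, 1, 3): (-7) + 19 + (-9) + 6 = 9
σ = (4, 2, 3, 1): (-7) + 19 + 7 + 18 = 37
σ = (4, 3, 1, 2): (-7) + 9 + (-9) + 28 = 21
σ = (4, 3, 2, 1): (-7) + 9 + 26 + 18 = 46
Optimal value attained by: σ = (2, 3, 1, 4).
Answer: det⊕(A) = 8; verdict: SINGULAR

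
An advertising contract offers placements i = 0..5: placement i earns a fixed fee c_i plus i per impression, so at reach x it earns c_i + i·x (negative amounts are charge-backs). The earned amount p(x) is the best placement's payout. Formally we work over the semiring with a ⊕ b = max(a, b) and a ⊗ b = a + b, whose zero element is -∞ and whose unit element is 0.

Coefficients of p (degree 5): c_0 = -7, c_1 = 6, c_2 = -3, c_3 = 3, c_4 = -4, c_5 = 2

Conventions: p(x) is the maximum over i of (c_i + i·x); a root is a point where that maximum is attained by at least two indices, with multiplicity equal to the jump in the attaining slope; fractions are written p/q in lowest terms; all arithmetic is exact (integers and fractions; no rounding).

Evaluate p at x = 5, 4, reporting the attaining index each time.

p(5) = max(-7+0·5=-7, 6+1·5=11, -3+2·5=7, 3+3·5=18, -4+4·5=16, 2+5·5=27) = 27 (attained by i=5)
p(4) = max(-7+0·4=-7, 6+1·4=10, -3+2·4=5, 3+3·4=15, -4+4·4=12, 2+5·4=22) = 22 (attained by i=5)
Answer: p(5) = 27; p(4) = 22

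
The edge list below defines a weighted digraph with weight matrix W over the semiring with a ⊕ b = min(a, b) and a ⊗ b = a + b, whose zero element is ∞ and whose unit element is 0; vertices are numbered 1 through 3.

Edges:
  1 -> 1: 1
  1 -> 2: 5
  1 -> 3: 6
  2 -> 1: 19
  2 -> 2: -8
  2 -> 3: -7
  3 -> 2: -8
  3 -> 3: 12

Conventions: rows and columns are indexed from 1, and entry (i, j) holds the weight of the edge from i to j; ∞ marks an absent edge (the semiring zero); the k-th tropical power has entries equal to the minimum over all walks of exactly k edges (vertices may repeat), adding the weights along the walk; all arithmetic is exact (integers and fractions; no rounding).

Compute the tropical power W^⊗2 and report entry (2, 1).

W^⊗2:
  [2, -3, -2]
  [11, -16, -15]
  [11, -16, -15]
Key observation: the optimum is the walk 2->2->1, with weight (-8) + 19 = 11.
Optimal value attained by: walk 2->2->1.
Answer: (W^⊗2)[2][1] = 11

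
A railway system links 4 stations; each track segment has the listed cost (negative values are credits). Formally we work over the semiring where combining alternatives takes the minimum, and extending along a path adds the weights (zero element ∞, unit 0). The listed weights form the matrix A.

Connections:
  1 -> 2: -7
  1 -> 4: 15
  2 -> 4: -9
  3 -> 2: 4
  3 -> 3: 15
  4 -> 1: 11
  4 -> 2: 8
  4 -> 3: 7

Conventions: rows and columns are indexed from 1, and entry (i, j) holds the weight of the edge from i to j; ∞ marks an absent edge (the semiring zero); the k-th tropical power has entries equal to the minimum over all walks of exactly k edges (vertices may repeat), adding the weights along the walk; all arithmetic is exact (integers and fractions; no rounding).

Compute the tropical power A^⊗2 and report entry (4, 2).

A^⊗2:
  [26, 23, 22, -16]
  [2, -1, -2, ∞]
  [∞, 19, 30, -5]
  [∞, 4, 22, -1]
Key observation: the optimum is the walk 4->1->2, with weight 11 + (-7) = 4.
Optimal value attained by: walk 4->1->2.
Answer: (A^⊗2)[4][2] = 4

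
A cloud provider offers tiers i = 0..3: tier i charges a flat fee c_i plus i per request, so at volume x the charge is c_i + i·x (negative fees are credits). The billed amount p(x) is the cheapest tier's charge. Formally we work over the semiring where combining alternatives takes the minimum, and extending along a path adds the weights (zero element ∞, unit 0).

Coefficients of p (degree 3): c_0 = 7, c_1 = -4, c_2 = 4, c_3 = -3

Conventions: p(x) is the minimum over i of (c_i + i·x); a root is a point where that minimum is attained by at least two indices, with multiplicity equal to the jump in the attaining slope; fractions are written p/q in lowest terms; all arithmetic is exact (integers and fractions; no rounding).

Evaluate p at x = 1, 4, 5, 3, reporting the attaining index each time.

p(1) = min(7+0·1=7, -4+1·1=-3, 4+2·1=6, -3+3·1=0) = -3 (attained by i=1)
p(4) = min(7+0·4=7, -4+1·4=0, 4+2·4=12, -3+3·4=9) = 0 (attained by i=1)
p(5) = min(7+0·5=7, -4+1·5=1, 4+2·5=14, -3+3·5=12) = 1 (attained by i=1)
p(3) = min(7+0·3=7, -4+1·3=-1, 4+2·3=10, -3+3·3=6) = -1 (attained by i=1)
Answer: p(1) = -3; p(4) = 0; p(5) = 1; p(3) = -1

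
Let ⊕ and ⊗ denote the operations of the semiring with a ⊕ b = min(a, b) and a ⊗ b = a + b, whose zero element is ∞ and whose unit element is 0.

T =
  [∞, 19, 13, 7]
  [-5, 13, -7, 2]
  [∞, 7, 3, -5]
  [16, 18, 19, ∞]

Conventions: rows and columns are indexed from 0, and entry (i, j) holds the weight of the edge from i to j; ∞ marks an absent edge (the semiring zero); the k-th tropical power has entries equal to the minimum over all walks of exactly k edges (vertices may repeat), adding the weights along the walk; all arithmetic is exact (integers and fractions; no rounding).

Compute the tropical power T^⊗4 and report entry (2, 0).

T^⊗2:
  [14, 20, 12, 8]
  [8, 0, -4, -12]
  [2, 10, 0, -2]
  [13, 26, 11, 14]
T^⊗3:
  [15, 19, 13, 7]
  [-5, 3, -7, -9]
  [5, 7, 3, -5]
  [21, 18, 14, 6]
T^⊗4:
  [14, 20, 12, 8]
  [-2, 0, -4, -12]
  [2, 10, 0, -2]
  [13, 21, 11, 9]
Key observation: the optimum is the walk 2->1->2->1->0, with weight 7 + (-7) + 7 + (-5) = 2.
Optimal value attained by: walk 2->1->2->1->0.
Answer: (T^⊗4)[2][0] = 2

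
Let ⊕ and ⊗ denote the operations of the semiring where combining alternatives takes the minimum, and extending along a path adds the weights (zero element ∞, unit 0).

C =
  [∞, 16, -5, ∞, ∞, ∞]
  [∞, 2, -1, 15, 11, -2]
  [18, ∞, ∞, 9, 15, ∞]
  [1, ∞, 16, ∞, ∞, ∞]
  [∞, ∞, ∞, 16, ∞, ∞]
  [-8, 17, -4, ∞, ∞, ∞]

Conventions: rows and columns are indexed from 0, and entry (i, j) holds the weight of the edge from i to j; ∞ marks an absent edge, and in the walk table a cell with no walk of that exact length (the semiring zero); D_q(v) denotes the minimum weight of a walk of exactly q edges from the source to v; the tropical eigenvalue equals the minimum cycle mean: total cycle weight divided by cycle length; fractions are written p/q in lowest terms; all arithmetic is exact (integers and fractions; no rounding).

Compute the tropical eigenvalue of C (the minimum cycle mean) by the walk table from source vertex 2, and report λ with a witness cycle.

q=0: [∞, ∞, 0, ∞, ∞, ∞]
q=1: [18, ∞, ∞, 9, 15, ∞]
q=2: [10, 34, 13, 31, ∞, ∞]
q=3: [31, 26, 5, 22, 28, 32]
q=4: [23, 28, 25, 14, 20, 24]
q=5: [15, 30, 18, 34, 39, 26]
q=6: [18, 31, 10, 27, 33, 28]
Optimal cycle mean attained by: cycle 0->2->3->0, total (-5) + 9 + 1, length 3.
Answer: λ = 5/3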